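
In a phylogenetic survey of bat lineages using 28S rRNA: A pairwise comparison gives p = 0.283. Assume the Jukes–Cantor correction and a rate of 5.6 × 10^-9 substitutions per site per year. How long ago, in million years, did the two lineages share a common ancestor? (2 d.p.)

d = −(3/4) ln(1 − 4p/3) = −0.75 ln(1 − 0.377333) = −0.75 ln(0.622667)
  = −0.75 × (-0.473743) = 0.355307 substitutions/site.
Under a molecular clock d = 2μt, so t = d/(2μ) = 0.355307 / (2 × 5.6 × 10^-9) = 31.72 million years.

31.72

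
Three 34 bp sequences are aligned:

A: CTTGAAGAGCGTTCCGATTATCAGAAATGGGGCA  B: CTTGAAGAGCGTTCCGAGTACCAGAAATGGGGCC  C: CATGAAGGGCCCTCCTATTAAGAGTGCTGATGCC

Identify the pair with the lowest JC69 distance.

A–B: 3/34 differ, p = 0.088, d = 0.094.
A–C: 13/34 differ, p = 0.382, d = 0.535.
B–C: 13/34 differ, p = 0.382, d = 0.535.
The smallest distance is between A and B.

A and B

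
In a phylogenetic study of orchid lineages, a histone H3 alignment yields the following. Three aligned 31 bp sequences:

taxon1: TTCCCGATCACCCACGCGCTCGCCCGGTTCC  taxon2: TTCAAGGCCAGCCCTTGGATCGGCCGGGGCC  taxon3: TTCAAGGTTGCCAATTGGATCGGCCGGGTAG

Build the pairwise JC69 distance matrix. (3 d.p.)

taxon1–taxon2: 13/31 sites differ → p ≈ 0.419355, d = −0.75 ln(1 − 0.55914) = 0.614271 ≈ 0.614.
taxon1–taxon3: 14/31 sites differ → p ≈ 0.451613, d = −0.75 ln(1 − 0.602151) = 0.691262 ≈ 0.691.
taxon2–taxon3: 9/31 sites differ → p ≈ 0.290323, d = −0.75 ln(1 − 0.387097) = 0.367161 ≈ 0.367.

d(taxon1,taxon2) = 0.614, d(taxon1,taxon3) = 0.691, d(taxon2,taxon3) = 0.367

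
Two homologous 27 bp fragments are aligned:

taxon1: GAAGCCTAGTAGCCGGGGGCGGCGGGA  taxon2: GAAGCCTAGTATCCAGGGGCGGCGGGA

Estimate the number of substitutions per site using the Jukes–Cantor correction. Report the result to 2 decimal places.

0.08

The sequences differ at 2 of 27 sites (12, 15), so p = 2/27 ≈ 0.074074.
d = −(3/4) ln(1 − 4p/3) = −0.75 ln(1 − 0.098765) = −0.75 ln(0.901235)
  = −0.75 × (-0.103989) = 0.077992 substitutions/site.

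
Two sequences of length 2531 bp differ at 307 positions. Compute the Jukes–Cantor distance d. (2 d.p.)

p = 307/2531 ≈ 0.121296.
d = −(3/4) ln(1 − 4p/3) = −0.75 ln(1 − 0.161728) = −0.75 ln(0.838272)
  = −0.75 × (-0.176413) = 0.132310 substitutions/site.

0.13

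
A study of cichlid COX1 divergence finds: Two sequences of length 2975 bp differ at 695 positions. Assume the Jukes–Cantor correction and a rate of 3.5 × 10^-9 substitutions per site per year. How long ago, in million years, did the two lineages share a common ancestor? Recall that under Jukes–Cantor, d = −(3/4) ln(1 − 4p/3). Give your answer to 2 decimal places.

39.99

p = 695/2975 ≈ 0.233613.
d = −(3/4) ln(1 − 4p/3) = −0.75 ln(1 − 0.311484) = −0.75 ln(0.688516)
  = −0.75 × (-0.373217) = 0.279913 substitutions/site.
Under a molecular clock d = 2μt, so t = d/(2μ) = 0.279913 / (2 × 3.5 × 10^-9) = 39.99 million years.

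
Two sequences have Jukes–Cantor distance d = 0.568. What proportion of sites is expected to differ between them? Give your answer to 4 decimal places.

0.3983

p = (3/4)(1 − e^(−4d/3)) = 0.75 × (1 − e^(-0.757333)) = 0.75 × (1 − 0.468915) = 0.398314.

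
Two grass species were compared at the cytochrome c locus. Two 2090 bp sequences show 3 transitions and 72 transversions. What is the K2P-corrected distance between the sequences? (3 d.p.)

P = 3/2090 ≈ 0.001435 and Q = 72/2090 ≈ 0.03445.
Under the Kimura two-parameter model, d = −½ ln(1 − 2P − Q) − ¼ ln(1 − 2Q).
1 − 2P − Q = 0.96268, giving −½ ln(0.96268) = 0.019017.
1 − 2Q = 0.9311, giving −¼ ln(0.9311) = 0.017847.
d = 0.019017 + 0.017847 = 0.036864.

0.037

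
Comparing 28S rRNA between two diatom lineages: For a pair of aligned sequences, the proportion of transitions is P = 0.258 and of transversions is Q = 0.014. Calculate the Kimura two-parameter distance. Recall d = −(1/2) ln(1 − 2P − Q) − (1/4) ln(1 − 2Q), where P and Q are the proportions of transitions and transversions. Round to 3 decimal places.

Under the Kimura two-parameter model, d = −½ ln(1 − 2P − Q) − ¼ ln(1 − 2Q).
1 − 2P − Q = 0.47, giving −½ ln(0.47) = 0.377511.
1 − 2Q = 0.972, giving −¼ ln(0.972) = 0.007100.
d = 0.377511 + 0.007100 = 0.384611.

0.385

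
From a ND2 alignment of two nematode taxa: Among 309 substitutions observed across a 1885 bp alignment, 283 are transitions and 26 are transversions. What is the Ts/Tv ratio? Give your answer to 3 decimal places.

10.885

R = 283/26 = 10.884615… ≈ 10.885 (to 3 d.p.).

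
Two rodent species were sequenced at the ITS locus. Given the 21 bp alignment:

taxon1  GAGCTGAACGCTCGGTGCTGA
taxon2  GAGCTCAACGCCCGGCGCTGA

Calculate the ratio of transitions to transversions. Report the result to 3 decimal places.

Transitions are A↔G and C↔T; transversions are all other mismatches.
Transitions: 2. Transversions: 1.
R = 2/1 = 2.000.

2.000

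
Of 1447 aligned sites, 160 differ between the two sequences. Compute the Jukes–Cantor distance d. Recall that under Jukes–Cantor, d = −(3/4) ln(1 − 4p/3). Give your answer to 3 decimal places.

p = 160/1447 ≈ 0.110574.
d = −(3/4) ln(1 − 4p/3) = −0.75 ln(1 − 0.147432) = −0.75 ln(0.852568)
  = −0.75 × (-0.159502) = 0.119627 substitutions/site.

0.120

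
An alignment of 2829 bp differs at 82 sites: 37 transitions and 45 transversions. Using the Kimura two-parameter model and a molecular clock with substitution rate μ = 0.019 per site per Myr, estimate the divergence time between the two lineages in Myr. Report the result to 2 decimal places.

0.78

P = 37/2829 ≈ 0.013079 and Q = 45/2829 ≈ 0.015907.
Under the Kimura two-parameter model, d = −½ ln(1 − 2P − Q) − ¼ ln(1 − 2Q).
1 − 2P − Q = 0.957935, giving −½ ln(0.957935) = 0.021488.
1 − 2Q = 0.968186, giving −¼ ln(0.968186) = 0.008083.
d = 0.021488 + 0.008083 = 0.029571.
Under a molecular clock d = 2μt, so t = d/(2μ) = 0.029571 / (2 × 0.019) = 0.78 Myr.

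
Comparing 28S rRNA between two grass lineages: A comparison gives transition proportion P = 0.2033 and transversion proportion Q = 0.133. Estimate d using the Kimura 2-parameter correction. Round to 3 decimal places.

Under the Kimura two-parameter model, d = −½ ln(1 − 2P − Q) − ¼ ln(1 − 2Q).
1 − 2P − Q = 0.4604, giving −½ ln(0.4604) = 0.387830.
1 − 2Q = 0.734, giving −¼ ln(0.734) = 0.077312.
d = 0.387830 + 0.077312 = 0.465142.

0.465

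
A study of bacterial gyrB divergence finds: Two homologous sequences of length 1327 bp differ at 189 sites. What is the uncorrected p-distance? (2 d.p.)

0.14

p = 189/1327 = 0.142426… ≈ 0.14 (to 2 d.p.).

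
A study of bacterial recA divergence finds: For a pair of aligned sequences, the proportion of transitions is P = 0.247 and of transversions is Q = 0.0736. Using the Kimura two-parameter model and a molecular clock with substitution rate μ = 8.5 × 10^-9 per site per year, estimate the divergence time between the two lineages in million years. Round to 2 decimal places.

Under the Kimura two-parameter model, d = −½ ln(1 − 2P − Q) − ¼ ln(1 − 2Q).
1 − 2P − Q = 0.4324, giving −½ ln(0.4324) = 0.419202.
1 − 2Q = 0.8528, giving −¼ ln(0.8528) = 0.039808.
d = 0.419202 + 0.039808 = 0.459010.
Under a molecular clock d = 2μt, so t = d/(2μ) = 0.459010 / (2 × 8.5 × 10^-9) = 27.00 million years.

27.00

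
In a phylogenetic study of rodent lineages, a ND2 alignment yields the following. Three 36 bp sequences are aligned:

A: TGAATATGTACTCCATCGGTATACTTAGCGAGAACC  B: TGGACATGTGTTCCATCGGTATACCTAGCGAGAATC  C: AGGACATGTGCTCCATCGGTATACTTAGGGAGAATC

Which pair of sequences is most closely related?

B and C

A–B: 6/36 differ, p = 0.167, d = 0.188.
A–C: 6/36 differ, p = 0.167, d = 0.188.
B–C: 4/36 differ, p = 0.111, d = 0.120.
The smallest distance is between B and C.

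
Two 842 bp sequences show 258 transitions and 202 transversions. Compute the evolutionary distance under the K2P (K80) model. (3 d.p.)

P = 258/842 ≈ 0.306413 and Q = 202/842 ≈ 0.239905.
Under the Kimura two-parameter model, d = −½ ln(1 − 2P − Q) − ¼ ln(1 − 2Q).
1 − 2P − Q = 0.147269, giving −½ ln(0.147269) = 0.957747.
1 − 2Q = 0.52019, giving −¼ ln(0.52019) = 0.163390.
d = 0.957747 + 0.163390 = 1.121137.

1.121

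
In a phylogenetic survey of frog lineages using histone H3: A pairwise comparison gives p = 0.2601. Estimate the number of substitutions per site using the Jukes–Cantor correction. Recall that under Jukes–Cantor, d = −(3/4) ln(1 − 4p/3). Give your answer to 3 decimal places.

d = −(3/4) ln(1 − 4p/3) = −0.75 ln(1 − 0.3468) = −0.75 ln(0.6532)
  = −0.75 × (-0.425872) = 0.319404 substitutions/site.

0.319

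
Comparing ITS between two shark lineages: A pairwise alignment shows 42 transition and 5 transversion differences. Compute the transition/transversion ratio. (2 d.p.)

R = 42/5 = 8.40.

8.40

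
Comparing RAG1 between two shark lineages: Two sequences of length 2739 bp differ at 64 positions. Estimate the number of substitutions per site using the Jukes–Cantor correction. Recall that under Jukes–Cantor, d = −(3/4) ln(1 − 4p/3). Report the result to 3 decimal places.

p = 64/2739 ≈ 0.023366.
d = −(3/4) ln(1 − 4p/3) = −0.75 ln(1 − 0.031155) = −0.75 ln(0.968845)
  = −0.75 × (-0.031651) = 0.023738 substitutions/site.

0.024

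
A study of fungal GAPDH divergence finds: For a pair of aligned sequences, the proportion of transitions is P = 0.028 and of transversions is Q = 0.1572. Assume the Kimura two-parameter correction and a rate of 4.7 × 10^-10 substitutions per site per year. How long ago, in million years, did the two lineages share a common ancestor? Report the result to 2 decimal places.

227.93

Under the Kimura two-parameter model, d = −½ ln(1 − 2P − Q) − ¼ ln(1 − 2Q).
1 − 2P − Q = 0.7868, giving −½ ln(0.7868) = 0.119891.
1 − 2Q = 0.6856, giving −¼ ln(0.6856) = 0.094365.
d = 0.119891 + 0.094365 = 0.214256.
Under a molecular clock d = 2μt, so t = d/(2μ) = 0.214256 / (2 × 4.7 × 10^-10) = 227.93 million years.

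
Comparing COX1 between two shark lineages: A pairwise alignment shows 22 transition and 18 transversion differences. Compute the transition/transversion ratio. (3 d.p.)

1.222

R = 22/18 = 1.222222… ≈ 1.222 (to 3 d.p.).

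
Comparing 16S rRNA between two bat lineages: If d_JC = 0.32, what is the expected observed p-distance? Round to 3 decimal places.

0.260

p = (3/4)(1 − e^(−4d/3)) = 0.75 × (1 − e^(-0.426667)) = 0.75 × (1 − 0.652681) = 0.260489.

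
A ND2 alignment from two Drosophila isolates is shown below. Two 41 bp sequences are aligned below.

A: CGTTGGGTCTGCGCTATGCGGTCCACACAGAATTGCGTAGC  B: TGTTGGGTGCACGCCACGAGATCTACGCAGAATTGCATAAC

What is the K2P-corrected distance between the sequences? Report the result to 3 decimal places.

Of 41 sites, 10 differences are transitions and 2 are transversions, so P = 10/41 ≈ 0.243902 and Q = 2/41 ≈ 0.04878.
Under the Kimura two-parameter model, d = −½ ln(1 − 2P − Q) − ¼ ln(1 − 2Q).
1 − 2P − Q = 0.463416, giving −½ ln(0.463416) = 0.384565.
1 − 2Q = 0.90244, giving −¼ ln(0.90244) = 0.025663.
d = 0.384565 + 0.025663 = 0.410228.

0.410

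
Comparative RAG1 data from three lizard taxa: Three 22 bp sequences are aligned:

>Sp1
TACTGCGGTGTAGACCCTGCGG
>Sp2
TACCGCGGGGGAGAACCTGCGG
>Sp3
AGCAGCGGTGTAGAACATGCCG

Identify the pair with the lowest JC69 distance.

Sp1 and Sp2

Sp1–Sp2: 4/22 differ, p = 0.182, d = 0.208.
Sp1–Sp3: 6/22 differ, p = 0.273, d = 0.339.
Sp2–Sp3: 7/22 differ, p = 0.318, d = 0.414.
The smallest distance is between Sp1 and Sp2.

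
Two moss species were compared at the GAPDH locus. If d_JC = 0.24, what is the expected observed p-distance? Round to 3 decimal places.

p = (3/4)(1 − e^(−4d/3)) = 0.75 × (1 − e^(-0.32)) = 0.75 × (1 − 0.726149) = 0.205388.

0.205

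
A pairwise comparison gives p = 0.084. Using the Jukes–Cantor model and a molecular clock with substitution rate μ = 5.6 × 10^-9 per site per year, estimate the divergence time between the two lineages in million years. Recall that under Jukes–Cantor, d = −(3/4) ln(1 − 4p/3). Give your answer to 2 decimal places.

7.95

d = −(3/4) ln(1 − 4p/3) = −0.75 ln(1 − 0.112) = −0.75 ln(0.888)
  = −0.75 × (-0.118784) = 0.089088 substitutions/site.
Under a molecular clock d = 2μt, so t = d/(2μ) = 0.089088 / (2 × 5.6 × 10^-9) = 7.95 million years.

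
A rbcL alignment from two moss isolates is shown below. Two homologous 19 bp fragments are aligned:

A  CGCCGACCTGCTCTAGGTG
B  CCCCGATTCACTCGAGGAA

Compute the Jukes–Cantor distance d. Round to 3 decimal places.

The sequences differ at 8 of 19 sites (2, 7, 8, 9, 10, 14, 18, 19), so p = 8/19 ≈ 0.421053.
d = −(3/4) ln(1 − 4p/3) = −0.75 ln(1 − 0.561404) = −0.75 ln(0.438596)
  = −0.75 × (-0.824177) = 0.618133 substitutions/site.

0.618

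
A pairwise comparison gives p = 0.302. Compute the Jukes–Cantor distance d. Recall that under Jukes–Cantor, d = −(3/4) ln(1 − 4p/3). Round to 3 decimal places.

0.386

d = −(3/4) ln(1 − 4p/3) = −0.75 ln(1 − 0.402667) = −0.75 ln(0.597333)
  = −0.75 × (-0.515281) = 0.386461 substitutions/site.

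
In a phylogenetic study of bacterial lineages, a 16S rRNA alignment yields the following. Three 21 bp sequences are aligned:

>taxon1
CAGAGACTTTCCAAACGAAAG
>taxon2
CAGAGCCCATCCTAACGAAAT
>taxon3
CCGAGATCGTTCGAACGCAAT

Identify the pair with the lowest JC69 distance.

taxon1–taxon2: 5/21 differ, p = 0.238, d = 0.286.
taxon1–taxon3: 8/21 differ, p = 0.381, d = 0.532.
taxon2–taxon3: 7/21 differ, p = 0.333, d = 0.441.
The smallest distance is between taxon1 and taxon2.

taxon1 and taxon2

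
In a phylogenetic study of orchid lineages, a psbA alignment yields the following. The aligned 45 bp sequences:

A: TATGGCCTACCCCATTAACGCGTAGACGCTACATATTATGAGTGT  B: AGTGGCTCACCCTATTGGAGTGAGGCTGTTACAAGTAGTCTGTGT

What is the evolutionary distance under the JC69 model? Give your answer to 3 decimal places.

0.673

The sequences differ at 20 of 45 sites, so p = 20/45 ≈ 0.444444.
d = −(3/4) ln(1 − 4p/3) = −0.75 ln(1 − 0.592592) = −0.75 ln(0.407408)
  = −0.75 × (-0.897940) = 0.673455 substitutions/site.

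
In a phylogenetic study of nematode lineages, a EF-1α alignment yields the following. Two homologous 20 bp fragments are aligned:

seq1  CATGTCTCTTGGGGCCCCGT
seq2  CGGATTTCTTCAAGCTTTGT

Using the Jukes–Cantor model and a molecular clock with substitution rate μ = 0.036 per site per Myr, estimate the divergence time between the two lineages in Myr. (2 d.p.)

11.44

The sequences differ at 10 of 20 sites (2, 3, 4, 6, 11, 12, 13, 16, 17, 18), so p = 10/20 = 0.5.
d = −(3/4) ln(1 − 4p/3) = −0.75 ln(1 − 0.666667) = −0.75 ln(0.333333)
  = −0.75 × (-1.098613) = 0.823960 substitutions/site.
Under a molecular clock d = 2μt, so t = d/(2μ) = 0.823960 / (2 × 0.036) = 11.44 Myr.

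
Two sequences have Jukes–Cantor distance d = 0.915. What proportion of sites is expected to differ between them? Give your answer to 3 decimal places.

0.529

p = (3/4)(1 − e^(−4d/3)) = 0.75 × (1 − e^(-1.22)) = 0.75 × (1 − 0.295230) = 0.528578.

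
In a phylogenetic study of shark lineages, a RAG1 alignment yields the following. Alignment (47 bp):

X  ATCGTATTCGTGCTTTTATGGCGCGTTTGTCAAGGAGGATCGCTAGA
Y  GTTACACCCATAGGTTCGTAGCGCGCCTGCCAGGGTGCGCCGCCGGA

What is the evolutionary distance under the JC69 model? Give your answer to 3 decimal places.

0.793

The sequences differ at 23 of 47 sites, so p = 23/47 ≈ 0.489362.
d = −(3/4) ln(1 − 4p/3) = −0.75 ln(1 − 0.652483) = −0.75 ln(0.347517)
  = −0.75 × (-1.056942) = 0.792707 substitutions/site.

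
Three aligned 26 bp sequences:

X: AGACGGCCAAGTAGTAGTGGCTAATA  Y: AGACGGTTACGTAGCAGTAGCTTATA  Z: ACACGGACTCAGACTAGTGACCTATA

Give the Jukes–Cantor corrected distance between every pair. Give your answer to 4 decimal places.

d(X,Y) = 0.2758, d(X,Z) = 0.5393, d(Y,Z) = 0.6228

X–Y: 6/26 sites differ → p ≈ 0.230769, d = −0.75 ln(1 − 0.307692) = 0.275793 ≈ 0.2758.
X–Z: 10/26 sites differ → p ≈ 0.384615, d = −0.75 ln(1 − 0.51282) = 0.539341 ≈ 0.5393.
Y–Z: 11/26 sites differ → p ≈ 0.423077, d = −0.75 ln(1 − 0.564103) = 0.622762 ≈ 0.6228.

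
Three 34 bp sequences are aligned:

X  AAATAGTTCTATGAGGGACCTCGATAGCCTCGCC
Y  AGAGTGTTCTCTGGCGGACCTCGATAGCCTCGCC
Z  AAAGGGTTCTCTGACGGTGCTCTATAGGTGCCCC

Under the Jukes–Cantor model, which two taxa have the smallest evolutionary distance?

X–Y: 6/34 differ, p = 0.176, d = 0.201.
X–Z: 11/34 differ, p = 0.324, d = 0.423.
Y–Z: 10/34 differ, p = 0.294, d = 0.373.
The smallest distance is between X and Y.

X and Y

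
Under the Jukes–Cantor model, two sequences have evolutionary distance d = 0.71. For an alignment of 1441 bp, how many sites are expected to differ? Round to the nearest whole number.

661

Invert JC69: p = (3/4)(1 − e^(−4d/3)) = 0.75 × (1 − e^(-0.946667)) = 0.75 × (1 − 0.388032) = 0.458976.
Expected differing sites = pL ≈ 0.458976 × 1441 = 661.384416 ≈ 661.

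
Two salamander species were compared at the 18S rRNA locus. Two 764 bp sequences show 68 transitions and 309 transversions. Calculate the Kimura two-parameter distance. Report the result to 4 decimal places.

0.8504

P = 68/764 ≈ 0.089005 and Q = 309/764 ≈ 0.40445.
Under the Kimura two-parameter model, d = −½ ln(1 − 2P − Q) − ¼ ln(1 − 2Q).
1 − 2P − Q = 0.41754, giving −½ ln(0.41754) = 0.436687.
1 − 2Q = 0.1911, giving −¼ ln(0.1911) = 0.413740.
d = 0.436687 + 0.413740 = 0.850427.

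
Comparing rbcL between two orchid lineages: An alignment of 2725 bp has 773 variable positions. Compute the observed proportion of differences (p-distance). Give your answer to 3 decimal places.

p = 773/2725 = 0.283669… ≈ 0.284 (to 3 d.p.).

0.284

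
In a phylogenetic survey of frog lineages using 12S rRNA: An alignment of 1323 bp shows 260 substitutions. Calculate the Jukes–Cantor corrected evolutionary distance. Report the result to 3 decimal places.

p = 260/1323 ≈ 0.196523.
d = −(3/4) ln(1 − 4p/3) = −0.75 ln(1 − 0.262031) = −0.75 ln(0.737969)
  = −0.75 × (-0.303853) = 0.227890 substitutions/site.

0.228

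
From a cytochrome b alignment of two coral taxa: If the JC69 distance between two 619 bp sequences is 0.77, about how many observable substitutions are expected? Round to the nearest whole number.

298

Invert JC69: p = (3/4)(1 − e^(−4d/3)) = 0.75 × (1 − e^(-1.026667)) = 0.75 × (1 − 0.358199) = 0.481351.
Expected differing sites = pL ≈ 0.481351 × 619 = 297.956269 ≈ 298.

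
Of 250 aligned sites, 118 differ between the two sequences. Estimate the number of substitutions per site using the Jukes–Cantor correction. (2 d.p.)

0.74

p = 118/250 = 0.472.
d = −(3/4) ln(1 − 4p/3) = −0.75 ln(1 − 0.629333) = −0.75 ln(0.370667)
  = −0.75 × (-0.992451) = 0.744338 substitutions/site.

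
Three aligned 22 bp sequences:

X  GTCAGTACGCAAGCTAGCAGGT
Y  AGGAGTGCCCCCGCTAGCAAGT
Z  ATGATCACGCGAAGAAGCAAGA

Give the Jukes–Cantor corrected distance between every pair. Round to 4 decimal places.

d(X,Y) = 0.4975, d(X,Z) = 0.6987, d(Y,Z) = 0.8240

X–Y: 8/22 sites differ → p ≈ 0.363636, d = −0.75 ln(1 − 0.484848) = 0.497470 ≈ 0.4975.
X–Z: 10/22 sites differ → p ≈ 0.454545, d = −0.75 ln(1 − 0.60606) = 0.698667 ≈ 0.6987.
Y–Z: 11/22 sites differ → p = 0.5, d = −0.75 ln(1 − 0.666667) = 0.823960 ≈ 0.8240.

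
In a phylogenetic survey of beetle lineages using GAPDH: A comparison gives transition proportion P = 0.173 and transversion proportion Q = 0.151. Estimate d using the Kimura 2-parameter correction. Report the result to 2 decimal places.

Under the Kimura two-parameter model, d = −½ ln(1 − 2P − Q) − ¼ ln(1 − 2Q).
1 − 2P − Q = 0.503, giving −½ ln(0.503) = 0.343583.
1 − 2Q = 0.698, giving −¼ ln(0.698) = 0.089884.
d = 0.343583 + 0.089884 = 0.433467.

0.43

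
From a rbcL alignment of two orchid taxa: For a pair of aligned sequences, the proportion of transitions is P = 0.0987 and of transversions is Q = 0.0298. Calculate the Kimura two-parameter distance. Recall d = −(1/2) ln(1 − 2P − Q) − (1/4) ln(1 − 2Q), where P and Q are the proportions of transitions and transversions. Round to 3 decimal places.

Under the Kimura two-parameter model, d = −½ ln(1 − 2P − Q) − ¼ ln(1 − 2Q).
1 − 2P − Q = 0.7728, giving −½ ln(0.7728) = 0.128867.
1 − 2Q = 0.9404, giving −¼ ln(0.9404) = 0.015362.
d = 0.128867 + 0.015362 = 0.144229.

0.144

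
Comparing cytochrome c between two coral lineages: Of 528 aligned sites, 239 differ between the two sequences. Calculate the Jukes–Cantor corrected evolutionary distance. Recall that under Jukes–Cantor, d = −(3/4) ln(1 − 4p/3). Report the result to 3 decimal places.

0.694

p = 239/528 ≈ 0.452652.
d = −(3/4) ln(1 − 4p/3) = −0.75 ln(1 − 0.603536) = −0.75 ln(0.396464)
  = −0.75 × (-0.925170) = 0.693878 substitutions/site.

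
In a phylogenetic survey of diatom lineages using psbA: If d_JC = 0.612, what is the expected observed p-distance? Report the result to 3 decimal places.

0.418

p = (3/4)(1 − e^(−4d/3)) = 0.75 × (1 − e^(-0.816)) = 0.75 × (1 − 0.442197) = 0.418352.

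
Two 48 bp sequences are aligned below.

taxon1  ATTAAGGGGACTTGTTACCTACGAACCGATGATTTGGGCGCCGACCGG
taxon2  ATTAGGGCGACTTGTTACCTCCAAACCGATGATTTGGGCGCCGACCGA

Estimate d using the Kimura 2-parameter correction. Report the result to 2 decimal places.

Of 48 sites, 3 differences are transitions and 2 are transversions, so P = 3/48 = 0.0625 and Q = 2/48 ≈ 0.041667.
Under the Kimura two-parameter model, d = −½ ln(1 − 2P − Q) − ¼ ln(1 − 2Q).
1 − 2P − Q = 0.833333, giving −½ ln(0.833333) = 0.091161.
1 − 2Q = 0.916666, giving −¼ ln(0.916666) = 0.021753.
d = 0.091161 + 0.021753 = 0.112914.

0.11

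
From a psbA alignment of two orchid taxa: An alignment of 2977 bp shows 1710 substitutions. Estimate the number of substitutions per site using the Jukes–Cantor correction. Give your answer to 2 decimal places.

p = 1710/2977 ≈ 0.574404.
d = −(3/4) ln(1 − 4p/3) = −0.75 ln(1 − 0.765872) = −0.75 ln(0.234128)
  = −0.75 × (-1.451887) = 1.088915 substitutions/site.

1.09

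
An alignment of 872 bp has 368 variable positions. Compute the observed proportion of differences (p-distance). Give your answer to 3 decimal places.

0.422

p = 368/872 = 0.422018… ≈ 0.422 (to 3 d.p.).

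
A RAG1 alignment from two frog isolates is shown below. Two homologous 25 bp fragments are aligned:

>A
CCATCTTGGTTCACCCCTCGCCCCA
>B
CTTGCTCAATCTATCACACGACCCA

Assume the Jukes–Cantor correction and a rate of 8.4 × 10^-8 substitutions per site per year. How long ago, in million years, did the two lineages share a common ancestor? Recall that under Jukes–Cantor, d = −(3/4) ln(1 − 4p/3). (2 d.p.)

The sequences differ at 12 of 25 sites, so p = 12/25 = 0.48.
d = −(3/4) ln(1 − 4p/3) = −0.75 ln(1 − 0.64) = −0.75 ln(0.36)
  = −0.75 × (-1.021651) = 0.766238 substitutions/site.
Under a molecular clock d = 2μt, so t = d/(2μ) = 0.766238 / (2 × 8.4 × 10^-8) = 4.56 million years.

4.56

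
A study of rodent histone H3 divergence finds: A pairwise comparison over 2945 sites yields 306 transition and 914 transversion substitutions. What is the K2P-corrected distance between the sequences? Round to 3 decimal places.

0.607

P = 306/2945 ≈ 0.103905 and Q = 914/2945 ≈ 0.310357.
Under the Kimura two-parameter model, d = −½ ln(1 − 2P − Q) − ¼ ln(1 − 2Q).
1 − 2P − Q = 0.481833, giving −½ ln(0.481833) = 0.365079.
1 − 2Q = 0.379286, giving −¼ ln(0.379286) = 0.242366.
d = 0.365079 + 0.242366 = 0.607445.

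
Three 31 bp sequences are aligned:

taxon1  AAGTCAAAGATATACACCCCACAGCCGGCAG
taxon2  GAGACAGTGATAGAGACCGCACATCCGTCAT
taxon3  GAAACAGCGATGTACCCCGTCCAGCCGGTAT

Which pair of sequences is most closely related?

taxon1 and taxon2

taxon1–taxon2: 10/31 differ, p = 0.323, d = 0.422.
taxon1–taxon3: 12/31 differ, p = 0.387, d = 0.544.
taxon2–taxon3: 11/31 differ, p = 0.355, d = 0.481.
The smallest distance is between taxon1 and taxon2.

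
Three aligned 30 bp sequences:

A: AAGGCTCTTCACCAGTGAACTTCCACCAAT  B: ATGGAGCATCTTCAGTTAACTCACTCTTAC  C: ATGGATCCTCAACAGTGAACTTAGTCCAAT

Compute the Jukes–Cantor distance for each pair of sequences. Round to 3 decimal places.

A–B: 13/30 sites differ → p ≈ 0.433333, d = −0.75 ln(1 − 0.577777) = 0.646666 ≈ 0.647.
A–C: 7/30 sites differ → p ≈ 0.233333, d = −0.75 ln(1 − 0.311111) = 0.279506 ≈ 0.280.
B–C: 10/30 sites differ → p ≈ 0.333333, d = −0.75 ln(1 − 0.444444) = 0.440839 ≈ 0.441.

d(A,B) = 0.647, d(A,C) = 0.280, d(B,C) = 0.441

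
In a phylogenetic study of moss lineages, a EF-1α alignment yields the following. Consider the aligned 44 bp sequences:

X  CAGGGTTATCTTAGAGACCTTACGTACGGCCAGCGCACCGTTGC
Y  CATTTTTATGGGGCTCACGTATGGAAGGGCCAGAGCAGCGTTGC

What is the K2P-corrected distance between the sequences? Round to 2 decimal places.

0.65

Of 44 sites, 1 differences are transitions and 17 are transversions, so P = 1/44 ≈ 0.022727 and Q = 17/44 ≈ 0.386364.
Under the Kimura two-parameter model, d = −½ ln(1 − 2P − Q) − ¼ ln(1 − 2Q).
1 − 2P − Q = 0.568182, giving −½ ln(0.568182) = 0.282657.
1 − 2Q = 0.227272, giving −¼ ln(0.227272) = 0.370402.
d = 0.282657 + 0.370402 = 0.653059.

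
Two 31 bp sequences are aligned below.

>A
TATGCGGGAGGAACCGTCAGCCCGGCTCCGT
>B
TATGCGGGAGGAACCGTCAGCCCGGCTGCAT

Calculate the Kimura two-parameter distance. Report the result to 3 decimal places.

0.068

Of 31 sites, 1 differences are transitions and 1 are transversions, so P = 1/31 ≈ 0.032258 and Q = 1/31 ≈ 0.032258.
Under the Kimura two-parameter model, d = −½ ln(1 − 2P − Q) − ¼ ln(1 − 2Q).
1 − 2P − Q = 0.903226, giving −½ ln(0.903226) = 0.050891.
1 − 2Q = 0.935484, giving −¼ ln(0.935484) = 0.016673.
d = 0.050891 + 0.016673 = 0.067564.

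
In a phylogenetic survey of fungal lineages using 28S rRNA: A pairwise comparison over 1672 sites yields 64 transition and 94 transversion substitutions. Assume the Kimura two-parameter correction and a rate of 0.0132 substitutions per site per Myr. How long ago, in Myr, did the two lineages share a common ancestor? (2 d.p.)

3.83

P = 64/1672 ≈ 0.038278 and Q = 94/1672 ≈ 0.05622.
Under the Kimura two-parameter model, d = −½ ln(1 − 2P − Q) − ¼ ln(1 − 2Q).
1 − 2P − Q = 0.867224, giving −½ ln(0.867224) = 0.071229.
1 − 2Q = 0.88756, giving −¼ ln(0.88756) = 0.029820.
d = 0.071229 + 0.029820 = 0.101049.
Under a molecular clock d = 2μt, so t = d/(2μ) = 0.101049 / (2 × 0.0132) = 3.83 Myr.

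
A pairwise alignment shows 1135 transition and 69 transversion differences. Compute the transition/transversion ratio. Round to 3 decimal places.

16.449

R = 1135/69 = 16.449275… ≈ 16.449 (to 3 d.p.).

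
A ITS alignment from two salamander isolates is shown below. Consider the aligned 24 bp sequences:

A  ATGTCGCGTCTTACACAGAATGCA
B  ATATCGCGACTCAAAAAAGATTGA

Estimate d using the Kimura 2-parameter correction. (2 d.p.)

0.52

Of 24 sites, 4 differences are transitions and 5 are transversions, so P = 4/24 ≈ 0.166667 and Q = 5/24 ≈ 0.208333.
Under the Kimura two-parameter model, d = −½ ln(1 − 2P − Q) − ¼ ln(1 − 2Q).
1 − 2P − Q = 0.458333, giving −½ ln(0.458333) = 0.390080.
1 − 2Q = 0.583334, giving −¼ ln(0.583334) = 0.134749.
d = 0.390080 + 0.134749 = 0.524829.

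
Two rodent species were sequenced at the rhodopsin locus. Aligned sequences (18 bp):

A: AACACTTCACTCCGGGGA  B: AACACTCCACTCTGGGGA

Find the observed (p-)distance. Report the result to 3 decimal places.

0.111

The sequences differ at 2 of 18 positions (sites 7, 13).
p = 2/18 = 0.111111… ≈ 0.111 (to 3 d.p.).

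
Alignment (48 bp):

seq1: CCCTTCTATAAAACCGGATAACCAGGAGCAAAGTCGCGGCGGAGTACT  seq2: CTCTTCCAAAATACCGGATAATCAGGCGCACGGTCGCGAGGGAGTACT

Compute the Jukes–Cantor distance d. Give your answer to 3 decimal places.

The sequences differ at 10 of 48 sites (2, 7, 9, 12, 22, 27, 31, 32, 39, 40), so p = 10/48 ≈ 0.208333.
d = −(3/4) ln(1 − 4p/3) = −0.75 ln(1 − 0.277777) = −0.75 ln(0.722223)
  = −0.75 × (-0.325421) = 0.244066 substitutions/site.

0.244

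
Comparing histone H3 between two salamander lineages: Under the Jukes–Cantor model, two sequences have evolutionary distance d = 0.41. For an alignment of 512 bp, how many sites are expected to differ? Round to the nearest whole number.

Invert JC69: p = (3/4)(1 − e^(−4d/3)) = 0.75 × (1 − e^(-0.546667)) = 0.75 × (1 − 0.578876) = 0.315843.
Expected differing sites = pL ≈ 0.315843 × 512 = 161.711616 ≈ 162.

162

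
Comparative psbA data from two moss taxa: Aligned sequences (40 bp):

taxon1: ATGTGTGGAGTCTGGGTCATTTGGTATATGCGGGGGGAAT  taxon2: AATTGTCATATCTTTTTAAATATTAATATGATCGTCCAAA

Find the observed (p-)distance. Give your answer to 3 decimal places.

0.550

The sequences differ at 22 of 40 positions.
p = 22/40 = 0.550.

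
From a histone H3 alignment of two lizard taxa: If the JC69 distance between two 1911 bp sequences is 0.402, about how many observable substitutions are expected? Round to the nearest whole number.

Invert JC69: p = (3/4)(1 − e^(−4d/3)) = 0.75 × (1 − e^(-0.536)) = 0.75 × (1 − 0.585084) = 0.311187.
Expected differing sites = pL ≈ 0.311187 × 1911 = 594.678357 ≈ 595.

595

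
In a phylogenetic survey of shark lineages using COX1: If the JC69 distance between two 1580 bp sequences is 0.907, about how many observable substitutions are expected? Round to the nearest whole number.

Invert JC69: p = (3/4)(1 − e^(−4d/3)) = 0.75 × (1 − e^(-1.209333)) = 0.75 × (1 − 0.298396) = 0.526203.
Expected differing sites = pL ≈ 0.526203 × 1580 = 831.40074 ≈ 831.

831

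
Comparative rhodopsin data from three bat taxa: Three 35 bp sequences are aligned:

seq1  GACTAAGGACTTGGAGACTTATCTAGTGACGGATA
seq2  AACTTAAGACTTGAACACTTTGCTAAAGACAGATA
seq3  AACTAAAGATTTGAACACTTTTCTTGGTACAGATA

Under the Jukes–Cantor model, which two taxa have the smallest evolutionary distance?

seq2 and seq3

seq1–seq2: 10/35 differ, p = 0.286, d = 0.360.
seq1–seq3: 10/35 differ, p = 0.286, d = 0.360.
seq2–seq3: 7/35 differ, p = 0.200, d = 0.233.
The smallest distance is between seq2 and seq3.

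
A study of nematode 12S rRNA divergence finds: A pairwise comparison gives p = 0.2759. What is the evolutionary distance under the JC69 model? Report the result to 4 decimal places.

0.3440

d = −(3/4) ln(1 − 4p/3) = −0.75 ln(1 − 0.367867) = −0.75 ln(0.632133)
  = −0.75 × (-0.458655) = 0.343991 substitutions/site.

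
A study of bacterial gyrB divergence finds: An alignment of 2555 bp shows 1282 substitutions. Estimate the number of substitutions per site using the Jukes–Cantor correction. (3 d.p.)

0.829

p = 1282/2555 ≈ 0.501761.
d = −(3/4) ln(1 − 4p/3) = −0.75 ln(1 − 0.669015) = −0.75 ln(0.330985)
  = −0.75 × (-1.105682) = 0.829262 substitutions/site.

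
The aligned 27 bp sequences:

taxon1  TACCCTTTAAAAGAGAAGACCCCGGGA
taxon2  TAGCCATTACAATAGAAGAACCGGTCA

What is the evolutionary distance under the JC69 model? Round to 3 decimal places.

0.377

The sequences differ at 8 of 27 sites (3, 6, 10, 13, 20, 23, 25, 26), so p = 8/27 ≈ 0.296296.
d = −(3/4) ln(1 − 4p/3) = −0.75 ln(1 − 0.395061) = −0.75 ln(0.604939)
  = −0.75 × (-0.502628) = 0.376971 substitutions/site.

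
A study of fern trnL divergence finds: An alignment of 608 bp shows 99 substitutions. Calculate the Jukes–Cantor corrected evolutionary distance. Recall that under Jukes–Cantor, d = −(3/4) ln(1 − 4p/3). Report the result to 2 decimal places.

0.18

p = 99/608 ≈ 0.162829.
d = −(3/4) ln(1 − 4p/3) = −0.75 ln(1 − 0.217105) = −0.75 ln(0.782895)
  = −0.75 × (-0.244757) = 0.183568 substitutions/site.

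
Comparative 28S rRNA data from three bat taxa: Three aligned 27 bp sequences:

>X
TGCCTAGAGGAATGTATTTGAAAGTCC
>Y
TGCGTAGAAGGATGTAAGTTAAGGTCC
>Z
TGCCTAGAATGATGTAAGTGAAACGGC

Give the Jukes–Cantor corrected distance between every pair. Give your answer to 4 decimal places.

X–Y: 7/27 sites differ → p ≈ 0.259259, d = −0.75 ln(1 − 0.345679) = 0.318118 ≈ 0.3181.
X–Z: 8/27 sites differ → p ≈ 0.296296, d = −0.75 ln(1 − 0.395061) = 0.376971 ≈ 0.3770.
Y–Z: 7/27 sites differ → p ≈ 0.259259, d = −0.75 ln(1 − 0.345679) = 0.318118 ≈ 0.3181.

d(X,Y) = 0.3181, d(X,Z) = 0.3770, d(Y,Z) = 0.3181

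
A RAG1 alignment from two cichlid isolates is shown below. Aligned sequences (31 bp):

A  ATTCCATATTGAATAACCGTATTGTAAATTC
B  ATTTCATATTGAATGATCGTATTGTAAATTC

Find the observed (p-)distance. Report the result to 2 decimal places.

The sequences differ at 3 of 31 positions (sites 4, 15, 17).
p = 3/31 = 0.096774… ≈ 0.10 (to 2 d.p.).

0.10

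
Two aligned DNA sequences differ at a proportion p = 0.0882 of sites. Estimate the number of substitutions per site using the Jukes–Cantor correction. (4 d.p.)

d = −(3/4) ln(1 − 4p/3) = −0.75 ln(1 − 0.1176) = −0.75 ln(0.8824)
  = −0.75 × (-0.125110) = 0.093833 substitutions/site.

0.0938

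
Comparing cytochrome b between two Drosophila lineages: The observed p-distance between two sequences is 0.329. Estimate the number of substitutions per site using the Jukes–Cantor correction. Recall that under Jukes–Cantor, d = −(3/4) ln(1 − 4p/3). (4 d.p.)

0.4331

d = −(3/4) ln(1 − 4p/3) = −0.75 ln(1 − 0.438667) = −0.75 ln(0.561333)
  = −0.75 × (-0.577441) = 0.433081 substitutions/site.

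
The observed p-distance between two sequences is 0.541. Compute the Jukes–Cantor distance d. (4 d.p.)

0.9583

d = −(3/4) ln(1 − 4p/3) = −0.75 ln(1 − 0.721333) = −0.75 ln(0.278667)
  = −0.75 × (-1.277738) = 0.958304 substitutions/site.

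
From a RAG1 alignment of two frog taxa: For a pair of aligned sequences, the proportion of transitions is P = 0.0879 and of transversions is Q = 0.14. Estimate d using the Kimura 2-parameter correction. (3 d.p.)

Under the Kimura two-parameter model, d = −½ ln(1 − 2P − Q) − ¼ ln(1 − 2Q).
1 − 2P − Q = 0.6842, giving −½ ln(0.6842) = 0.189753.
1 − 2Q = 0.72, giving −¼ ln(0.72) = 0.082126.
d = 0.189753 + 0.082126 = 0.271879.

0.272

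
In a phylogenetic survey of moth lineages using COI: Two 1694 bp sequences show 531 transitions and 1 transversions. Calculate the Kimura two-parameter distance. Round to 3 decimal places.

P = 531/1694 ≈ 0.313459 and Q = 1/1694 ≈ 0.00059.
Under the Kimura two-parameter model, d = −½ ln(1 − 2P − Q) − ¼ ln(1 − 2Q).
1 − 2P − Q = 0.372492, giving −½ ln(0.372492) = 0.493770.
1 − 2Q = 0.99882, giving −¼ ln(0.99882) = 0.000295.
d = 0.493770 + 0.000295 = 0.494065.

0.494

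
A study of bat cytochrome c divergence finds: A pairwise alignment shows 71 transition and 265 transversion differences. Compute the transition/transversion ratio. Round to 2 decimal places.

0.27

R = 71/265 = 0.267924… ≈ 0.27 (to 2 d.p.).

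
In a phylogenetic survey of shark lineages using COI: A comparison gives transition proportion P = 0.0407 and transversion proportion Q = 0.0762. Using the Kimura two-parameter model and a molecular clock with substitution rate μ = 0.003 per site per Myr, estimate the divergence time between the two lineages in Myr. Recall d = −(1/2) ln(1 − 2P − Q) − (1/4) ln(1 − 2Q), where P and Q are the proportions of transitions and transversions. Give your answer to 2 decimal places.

21.18

Under the Kimura two-parameter model, d = −½ ln(1 − 2P − Q) − ¼ ln(1 − 2Q).
1 − 2P − Q = 0.8424, giving −½ ln(0.8424) = 0.085750.
1 − 2Q = 0.8476, giving −¼ ln(0.8476) = 0.041337.
d = 0.085750 + 0.041337 = 0.127087.
Under a molecular clock d = 2μt, so t = d/(2μ) = 0.127087 / (2 × 0.003) = 21.18 Myr.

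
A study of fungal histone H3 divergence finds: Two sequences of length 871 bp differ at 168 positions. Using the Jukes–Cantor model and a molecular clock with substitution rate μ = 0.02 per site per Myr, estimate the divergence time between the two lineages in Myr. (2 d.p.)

5.57

p = 168/871 ≈ 0.192882.
d = −(3/4) ln(1 − 4p/3) = −0.75 ln(1 − 0.257176) = −0.75 ln(0.742824)
  = −0.75 × (-0.297296) = 0.222972 substitutions/site.
Under a molecular clock d = 2μt, so t = d/(2μ) = 0.222972 / (2 × 0.02) = 5.57 Myr.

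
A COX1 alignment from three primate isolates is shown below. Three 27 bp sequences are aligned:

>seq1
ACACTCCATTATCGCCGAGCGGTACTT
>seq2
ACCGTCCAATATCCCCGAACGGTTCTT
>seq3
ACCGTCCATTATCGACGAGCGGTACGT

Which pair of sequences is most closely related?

seq1 and seq3

seq1–seq2: 6/27 differ, p = 0.222, d = 0.264.
seq1–seq3: 4/27 differ, p = 0.148, d = 0.165.
seq2–seq3: 6/27 differ, p = 0.222, d = 0.264.
The smallest distance is between seq1 and seq3.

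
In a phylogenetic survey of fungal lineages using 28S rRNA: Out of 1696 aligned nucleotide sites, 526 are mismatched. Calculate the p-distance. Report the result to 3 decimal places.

p = 526/1696 = 0.310141… ≈ 0.310 (to 3 d.p.).

0.310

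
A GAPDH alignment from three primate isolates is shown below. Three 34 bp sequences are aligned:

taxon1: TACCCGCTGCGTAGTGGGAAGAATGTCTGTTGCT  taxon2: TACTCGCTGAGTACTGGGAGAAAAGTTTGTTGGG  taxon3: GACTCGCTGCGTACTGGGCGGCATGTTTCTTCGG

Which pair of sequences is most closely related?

taxon1–taxon2: 9/34 differ, p = 0.265, d = 0.326.
taxon1–taxon3: 11/34 differ, p = 0.324, d = 0.423.
taxon2–taxon3: 8/34 differ, p = 0.235, d = 0.282.
The smallest distance is between taxon2 and taxon3.

taxon2 and taxon3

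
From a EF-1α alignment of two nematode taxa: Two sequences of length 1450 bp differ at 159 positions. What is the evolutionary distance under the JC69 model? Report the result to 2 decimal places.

p = 159/1450 ≈ 0.109655.
d = −(3/4) ln(1 − 4p/3) = −0.75 ln(1 − 0.146207) = −0.75 ln(0.853793)
  = −0.75 × (-0.158067) = 0.118550 substitutions/site.

0.12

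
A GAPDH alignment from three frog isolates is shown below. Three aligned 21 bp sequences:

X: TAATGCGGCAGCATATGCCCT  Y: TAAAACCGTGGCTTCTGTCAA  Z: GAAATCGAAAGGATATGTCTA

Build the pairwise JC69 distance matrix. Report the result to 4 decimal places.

d(X,Y) = 0.7557, d(X,Z) = 0.6355, d(Y,Z) = 0.7557

X–Y: 10/21 sites differ → p ≈ 0.47619, d = −0.75 ln(1 − 0.63492) = 0.755729 ≈ 0.7557.
X–Z: 9/21 sites differ → p ≈ 0.428571, d = −0.75 ln(1 − 0.571428) = 0.635472 ≈ 0.6355.
Y–Z: 10/21 sites differ → p ≈ 0.47619, d = −0.75 ln(1 − 0.63492) = 0.755729 ≈ 0.7557.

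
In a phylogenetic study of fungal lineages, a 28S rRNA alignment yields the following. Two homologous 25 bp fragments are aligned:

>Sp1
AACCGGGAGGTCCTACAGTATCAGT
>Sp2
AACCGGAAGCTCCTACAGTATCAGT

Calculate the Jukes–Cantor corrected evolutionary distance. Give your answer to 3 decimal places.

The sequences differ at 2 of 25 sites (7, 10), so p = 2/25 = 0.08.
d = −(3/4) ln(1 − 4p/3) = −0.75 ln(1 − 0.106667) = −0.75 ln(0.893333)
  = −0.75 × (-0.112796) = 0.084597 substitutions/site.

0.085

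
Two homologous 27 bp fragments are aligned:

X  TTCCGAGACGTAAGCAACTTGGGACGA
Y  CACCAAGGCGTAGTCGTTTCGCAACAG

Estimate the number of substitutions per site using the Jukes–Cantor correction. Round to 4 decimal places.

The sequences differ at 14 of 27 sites, so p = 14/27 ≈ 0.518519.
d = −(3/4) ln(1 − 4p/3) = −0.75 ln(1 − 0.691359) = −0.75 ln(0.308641)
  = −0.75 × (-1.175576) = 0.881682 substitutions/site.

0.8817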